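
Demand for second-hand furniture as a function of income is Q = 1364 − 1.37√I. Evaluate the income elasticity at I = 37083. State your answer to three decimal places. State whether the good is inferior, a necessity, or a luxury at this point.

-0.120 (inferior good)

At I = 37083: Q = 1100.180.
dQ/dI = -1.37/(2√I) = -0.00355716 at this income.
η = (dQ/dI)·(I/Q) = -0.00355716 × (37083/1100.180) = -0.120.
Since η < 0, the good is an inferior good.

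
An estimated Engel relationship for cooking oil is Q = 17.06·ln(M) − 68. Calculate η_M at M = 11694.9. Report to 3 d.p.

0.186

At M = 11694.9: Q = 91.799.
dQ/dM = 17.06/M = 0.00145876 at this income.
η = (dQ/dM)·(M/Q) = 0.00145876 × (11694.9/91.799) = 0.186.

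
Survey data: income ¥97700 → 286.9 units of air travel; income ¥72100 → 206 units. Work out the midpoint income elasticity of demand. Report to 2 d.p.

1.09

ΔQ = 206 − 286.9 = -80.9; midpoint Q̄ = (286.9 + 206)/2 = 246.45.
ΔI = 72100 − 97700 = -25600; midpoint Ī = (97700 + 72100)/2 = 84900.
η = (ΔQ/Q̄) ÷ (ΔI/Ī) = (-80.9/246.45) ÷ (-25600/84900) = 1.09.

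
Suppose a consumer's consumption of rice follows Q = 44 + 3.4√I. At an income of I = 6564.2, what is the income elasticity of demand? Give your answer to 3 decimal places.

At I = 6564.2: Q = 319.467.
dQ/dI = 3.4/(2√I) = 0.0209825 at this income.
η = (dQ/dI)·(I/Q) = 0.0209825 × (6564.2/319.467) = 0.431.

0.431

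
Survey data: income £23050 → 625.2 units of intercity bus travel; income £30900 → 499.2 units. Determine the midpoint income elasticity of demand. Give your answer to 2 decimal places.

-0.77

ΔQ = 499.2 − 625.2 = -126; midpoint Q̄ = (625.2 + 499.2)/2 = 562.2.
ΔI = 30900 − 23050 = 7850; midpoint Ī = (23050 + 30900)/2 = 26975.
η = (ΔQ/Q̄) ÷ (ΔI/Ī) = (-126/562.2) ÷ (7850/26975) = -0.77.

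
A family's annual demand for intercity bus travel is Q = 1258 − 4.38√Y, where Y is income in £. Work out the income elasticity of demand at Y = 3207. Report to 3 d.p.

At Y = 3207: Q = 1009.959.
dQ/dY = -4.38/(2√Y) = -0.0386718 at this income.
η = (dQ/dY)·(Y/Q) = -0.0386718 × (3207/1009.959) = -0.123.

-0.123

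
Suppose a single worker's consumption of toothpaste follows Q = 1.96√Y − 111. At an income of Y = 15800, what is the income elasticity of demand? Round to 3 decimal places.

At Y = 15800: Q = 135.368.
dQ/dY = 1.96/(2√Y) = 0.00779646 at this income.
η = (dQ/dY)·(Y/Q) = 0.00779646 × (15800/135.368) = 0.910.

0.910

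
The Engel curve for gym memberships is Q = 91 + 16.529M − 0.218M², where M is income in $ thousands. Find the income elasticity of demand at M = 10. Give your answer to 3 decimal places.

At M = 10: Q = 234.4900.
dQ/dM = 16.529 − 0.436M = 12.16900.
η = (dQ/dM)·(M/Q) = 12.16900 × (10/234.4900) = 0.519.

0.519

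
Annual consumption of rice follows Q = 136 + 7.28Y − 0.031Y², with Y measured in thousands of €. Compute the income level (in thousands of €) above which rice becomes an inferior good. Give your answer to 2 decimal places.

dQ/dY = 7.28 − 0.062Y.
The good is inferior where dQ/dY < 0. Setting dQ/dY = 0 gives Y = 7.28 / 0.062 = 117.42.

117.42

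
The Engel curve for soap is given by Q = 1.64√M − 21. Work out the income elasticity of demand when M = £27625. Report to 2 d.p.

0.54

At M = 27625: Q = 251.581.
dQ/dM = 1.64/(2√M) = 0.00493359 at this income.
η = (dQ/dM)·(M/Q) = 0.00493359 × (27625/251.581) = 0.54.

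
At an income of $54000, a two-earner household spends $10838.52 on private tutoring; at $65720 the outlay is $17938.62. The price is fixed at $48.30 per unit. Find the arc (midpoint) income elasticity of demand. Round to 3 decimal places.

With a constant price, Q₁ = 10838.52/48.30 = 224.400 and Q₂ = 17938.62/48.30 = 371.400 (equivalently, work directly with expenditure since P cancels).
Midpoint %ΔQ = (17938.62 − 10838.52)/14388.57 = 0.49345; midpoint %ΔI = (65720 − 54000)/59860 = 0.19579.
η = 0.49345 / 0.19579 = 2.520.

2.520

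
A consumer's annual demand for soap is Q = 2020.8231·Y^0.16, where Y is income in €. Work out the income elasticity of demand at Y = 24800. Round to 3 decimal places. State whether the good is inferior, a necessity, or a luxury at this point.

For Q = A·Y^β the income elasticity is constant and equal to β.
Here β = 0.16, so η = 0.160.
Since 0 < η < 1, the good is a necessity.

0.160 (necessity)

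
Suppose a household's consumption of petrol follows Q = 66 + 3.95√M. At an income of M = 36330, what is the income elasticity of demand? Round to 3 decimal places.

0.460

At M = 36330: Q = 818.887.
dQ/dM = 3.95/(2√M) = 0.0103618 at this income.
η = (dQ/dM)·(M/Q) = 0.0103618 × (36330/818.887) = 0.460.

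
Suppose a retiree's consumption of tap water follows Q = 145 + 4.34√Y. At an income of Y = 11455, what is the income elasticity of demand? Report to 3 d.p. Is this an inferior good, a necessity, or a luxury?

0.381 (necessity)

At Y = 11455: Q = 609.502.
dQ/dY = 4.34/(2√Y) = 0.0202751 at this income.
η = (dQ/dY)·(Y/Q) = 0.0202751 × (11455/609.502) = 0.381.
Since 0 < η < 1, the good is a necessity.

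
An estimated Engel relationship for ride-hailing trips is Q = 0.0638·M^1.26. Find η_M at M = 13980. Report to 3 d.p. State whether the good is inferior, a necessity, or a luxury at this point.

1.260 (luxury)

For Q = A·M^β the income elasticity is constant and equal to β.
Here β = 1.26, so η = 1.260.
Since η > 1, the good is a luxury.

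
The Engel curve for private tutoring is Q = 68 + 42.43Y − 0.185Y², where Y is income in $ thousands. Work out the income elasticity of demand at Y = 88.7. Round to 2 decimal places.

0.36

At Y = 88.7: Q = 2376.0184.
dQ/dY = 42.43 − 0.37Y = 9.61100.
η = (dQ/dY)·(Y/Q) = 9.61100 × (88.7/2376.0184) = 0.36.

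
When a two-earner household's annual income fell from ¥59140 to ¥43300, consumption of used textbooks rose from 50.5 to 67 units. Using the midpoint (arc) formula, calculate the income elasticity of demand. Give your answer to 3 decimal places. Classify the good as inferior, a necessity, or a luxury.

-0.908 (inferior good)

ΔQ = 67 − 50.5 = 16.5; midpoint Q̄ = (50.5 + 67)/2 = 58.75.
ΔI = 43300 − 59140 = -15840; midpoint Ī = (59140 + 43300)/2 = 51220.
η = (ΔQ/Q̄) ÷ (ΔI/Ī) = (16.5/58.75) ÷ (-15840/51220) = -0.908.
η < 0 ⇒ inferior good.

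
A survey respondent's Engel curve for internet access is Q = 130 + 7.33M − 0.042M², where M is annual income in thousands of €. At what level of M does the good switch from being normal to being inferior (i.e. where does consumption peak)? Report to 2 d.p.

dQ/dM = 7.33 − 0.084M.
The good is inferior where dQ/dM < 0. Setting dQ/dM = 0 gives M = 7.33 / 0.084 = 87.26.

87.26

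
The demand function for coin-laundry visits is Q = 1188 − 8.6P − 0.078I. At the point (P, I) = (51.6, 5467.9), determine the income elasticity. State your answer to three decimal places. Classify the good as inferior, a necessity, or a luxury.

At P = 51.6, I = 5467.9: Q = 317.744.
Holding P constant, ∂Q/∂I = −0.078.
η_I = (∂Q/∂I)·(I/Q) = -0.078 × (5467.9/317.744) = -1.342.
Since η < 0, this is an inferior good.

-1.342 (inferior good)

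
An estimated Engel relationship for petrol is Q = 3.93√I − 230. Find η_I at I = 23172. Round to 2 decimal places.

0.81

At I = 23172: Q = 368.238.
dQ/dI = 3.93/(2√I) = 0.0129086 at this income.
η = (dQ/dI)·(I/Q) = 0.0129086 × (23172/368.238) = 0.81.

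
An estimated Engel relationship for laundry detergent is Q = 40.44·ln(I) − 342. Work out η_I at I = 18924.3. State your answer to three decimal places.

At I = 18924.3: Q = 56.261.
dQ/dI = 40.44/I = 0.00213694 at this income.
η = (dQ/dI)·(I/Q) = 0.00213694 × (18924.3/56.261) = 0.719.

0.719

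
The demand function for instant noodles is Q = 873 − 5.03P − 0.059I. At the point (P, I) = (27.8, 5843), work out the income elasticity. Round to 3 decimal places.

-0.888

At P = 27.8, I = 5843: Q = 388.429.
Holding P constant, ∂Q/∂I = −0.059.
η_I = (∂Q/∂I)·(I/Q) = -0.059 × (5843/388.429) = -0.888.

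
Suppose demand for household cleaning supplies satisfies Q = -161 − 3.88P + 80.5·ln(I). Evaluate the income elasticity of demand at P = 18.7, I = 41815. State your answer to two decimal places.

At P = 18.7, I = 41815: Q = 623.045.
Holding P constant, ∂Q/∂I = 80.5/I = 0.00192515.
η_I = (∂Q/∂I)·(I/Q) = 0.00192515 × (41815/623.045) = 0.13.

0.13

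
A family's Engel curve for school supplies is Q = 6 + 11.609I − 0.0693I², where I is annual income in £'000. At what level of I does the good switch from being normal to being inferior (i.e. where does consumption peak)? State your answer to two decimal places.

83.76

dQ/dI = 11.609 − 0.1386I.
The good is inferior where dQ/dI < 0. Setting dQ/dI = 0 gives I = 11.609 / 0.1386 = 83.76.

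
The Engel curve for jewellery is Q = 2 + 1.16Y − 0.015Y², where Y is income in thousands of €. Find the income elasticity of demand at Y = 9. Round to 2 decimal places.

0.71

At Y = 9: Q = 11.2250.
dQ/dY = 1.16 − 0.03Y = 0.89000.
η = (dQ/dY)·(Y/Q) = 0.89000 × (9/11.2250) = 0.71.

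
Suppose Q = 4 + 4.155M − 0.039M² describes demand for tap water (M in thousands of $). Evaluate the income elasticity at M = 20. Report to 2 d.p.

0.73

At M = 20: Q = 71.5000.
dQ/dM = 4.155 − 0.078M = 2.59500.
η = (dQ/dM)·(M/Q) = 2.59500 × (20/71.5000) = 0.73.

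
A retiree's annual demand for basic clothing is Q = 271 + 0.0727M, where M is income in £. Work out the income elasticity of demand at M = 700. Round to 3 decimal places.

At M = 700: Q = 321.890.
dQ/dM = 0.0727.
η = (dQ/dM)·(M/Q) = 0.0727 × (700/321.890) = 0.158.

0.158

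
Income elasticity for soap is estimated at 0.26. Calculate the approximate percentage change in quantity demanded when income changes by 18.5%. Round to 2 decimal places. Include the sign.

4.81%

%ΔQ ≈ η × %ΔI = 0.26 × 18.5% = 4.81%.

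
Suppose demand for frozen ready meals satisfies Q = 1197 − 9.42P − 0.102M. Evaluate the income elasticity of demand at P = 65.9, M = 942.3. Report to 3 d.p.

-0.200

At P = 65.9, M = 942.3: Q = 480.107.
Holding P constant, ∂Q/∂M = −0.102.
η_M = (∂Q/∂M)·(M/Q) = -0.102 × (942.3/480.107) = -0.200.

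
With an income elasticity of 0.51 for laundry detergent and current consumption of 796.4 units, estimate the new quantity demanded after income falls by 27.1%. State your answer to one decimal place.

686.3

%ΔQ ≈ η × %ΔI = 0.51 × (-27.1%) = -13.821%.
New Q ≈ 796.4 × (1 − 0.13821) = 686.3.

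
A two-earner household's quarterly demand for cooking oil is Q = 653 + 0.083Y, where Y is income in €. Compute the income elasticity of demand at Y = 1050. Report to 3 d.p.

At Y = 1050: Q = 740.150.
dQ/dY = 0.083.
η = (dQ/dY)·(Y/Q) = 0.083 × (1050/740.150) = 0.118.

0.118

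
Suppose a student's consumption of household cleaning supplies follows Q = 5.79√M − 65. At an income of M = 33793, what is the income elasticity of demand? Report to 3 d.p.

0.533

At M = 33793: Q = 999.368.
dQ/dM = 5.79/(2√M) = 0.0157484 at this income.
η = (dQ/dM)·(M/Q) = 0.0157484 × (33793/999.368) = 0.533.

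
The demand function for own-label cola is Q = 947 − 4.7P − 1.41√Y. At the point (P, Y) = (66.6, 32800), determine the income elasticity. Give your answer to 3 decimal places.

At P = 66.6, Y = 32800: Q = 378.618.
Holding P constant, ∂Q/∂Y = -1.41/(2√Y) = -0.00389271.
η_Y = (∂Q/∂Y)·(Y/Q) = -0.00389271 × (32800/378.618) = -0.337.

-0.337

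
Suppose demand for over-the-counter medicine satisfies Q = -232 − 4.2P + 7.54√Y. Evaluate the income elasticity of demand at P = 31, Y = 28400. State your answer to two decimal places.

0.70

At P = 31, Y = 28400: Q = 908.463.
Holding P constant, ∂Q/∂Y = 7.54/(2√Y) = 0.0223708.
η_Y = (∂Q/∂Y)·(Y/Q) = 0.0223708 × (28400/908.463) = 0.70.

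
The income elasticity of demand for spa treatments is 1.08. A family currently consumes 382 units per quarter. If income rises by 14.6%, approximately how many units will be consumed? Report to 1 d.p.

442.2

%ΔQ ≈ η × %ΔI = 1.08 × 14.6% = 15.768%.
New Q ≈ 382 × (1 + 0.15768) = 442.2.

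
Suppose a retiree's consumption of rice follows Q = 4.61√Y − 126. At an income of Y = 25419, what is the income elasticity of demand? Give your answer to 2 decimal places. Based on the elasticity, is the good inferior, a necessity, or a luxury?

At Y = 25419: Q = 608.988.
dQ/dY = 4.61/(2√Y) = 0.0144575 at this income.
η = (dQ/dY)·(Y/Q) = 0.0144575 × (25419/608.988) = 0.60.
Since 0 < η < 1, the good is a necessity.

0.60 (necessity)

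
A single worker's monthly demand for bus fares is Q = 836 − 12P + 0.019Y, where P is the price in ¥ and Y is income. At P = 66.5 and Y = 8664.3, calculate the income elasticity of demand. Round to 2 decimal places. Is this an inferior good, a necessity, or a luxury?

0.81 (necessity)

At P = 66.5, Y = 8664.3: Q = 202.622.
Holding P constant, ∂Q/∂Y = 0.019.
η_Y = (∂Q/∂Y)·(Y/Q) = 0.019 × (8664.3/202.622) = 0.81.
Since 0 < η < 1, this is a necessity.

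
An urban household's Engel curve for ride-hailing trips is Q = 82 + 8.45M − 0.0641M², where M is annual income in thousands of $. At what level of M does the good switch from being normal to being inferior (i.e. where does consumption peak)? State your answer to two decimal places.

65.91

dQ/dM = 8.45 − 0.1282M.
The good is inferior where dQ/dM < 0. Setting dQ/dM = 0 gives M = 8.45 / 0.1282 = 65.91.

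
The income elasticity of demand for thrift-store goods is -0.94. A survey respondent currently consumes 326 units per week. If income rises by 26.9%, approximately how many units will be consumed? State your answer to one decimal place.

243.6

%ΔQ ≈ η × %ΔI = -0.94 × 26.9% = -25.286%.
New Q ≈ 326 × (1 − 0.25286) = 243.6.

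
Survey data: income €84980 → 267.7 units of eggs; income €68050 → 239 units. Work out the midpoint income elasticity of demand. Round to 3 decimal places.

0.512

ΔQ = 239 − 267.7 = -28.7; midpoint Q̄ = (267.7 + 239)/2 = 253.35.
ΔI = 68050 − 84980 = -16930; midpoint Ī = (84980 + 68050)/2 = 76515.
η = (ΔQ/Q̄) ÷ (ΔI/Ī) = (-28.7/253.35) ÷ (-16930/76515) = 0.512.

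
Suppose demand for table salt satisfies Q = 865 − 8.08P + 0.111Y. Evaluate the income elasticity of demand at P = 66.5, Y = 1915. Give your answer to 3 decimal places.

0.393

At P = 66.5, Y = 1915: Q = 540.245.
Holding P constant, ∂Q/∂Y = 0.111.
η_Y = (∂Q/∂Y)·(Y/Q) = 0.111 × (1915/540.245) = 0.393.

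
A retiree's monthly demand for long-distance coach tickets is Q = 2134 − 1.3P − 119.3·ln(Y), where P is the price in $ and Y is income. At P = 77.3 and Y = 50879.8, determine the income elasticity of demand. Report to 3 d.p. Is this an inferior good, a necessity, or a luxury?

At P = 77.3, Y = 50879.8: Q = 740.630.
Holding P constant, ∂Q/∂Y = -119.3/Y = -0.00234474.
η_Y = (∂Q/∂Y)·(Y/Q) = -0.00234474 × (50879.8/740.630) = -0.161.
Since η < 0, this is an inferior good.

-0.161 (inferior good)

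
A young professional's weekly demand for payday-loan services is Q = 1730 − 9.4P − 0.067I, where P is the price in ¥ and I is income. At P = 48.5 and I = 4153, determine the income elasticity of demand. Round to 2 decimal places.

At P = 48.5, I = 4153: Q = 995.849.
Holding P constant, ∂Q/∂I = −0.067.
η_I = (∂Q/∂I)·(I/Q) = -0.067 × (4153/995.849) = -0.28.

-0.28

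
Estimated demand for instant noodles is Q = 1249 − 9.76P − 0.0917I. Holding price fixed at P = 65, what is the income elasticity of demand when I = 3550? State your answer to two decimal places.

At P = 65, I = 3550: Q = 289.065.
Holding P constant, ∂Q/∂I = −0.0917.
η_I = (∂Q/∂I)·(I/Q) = -0.0917 × (3550/289.065) = -1.13.

-1.13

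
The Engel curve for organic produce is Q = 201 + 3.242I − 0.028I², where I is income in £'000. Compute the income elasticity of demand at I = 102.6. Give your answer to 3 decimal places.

-1.075

At I = 102.6: Q = 238.8799.
dQ/dI = 3.242 − 0.056I = -2.50360.
η = (dQ/dI)·(I/Q) = -2.50360 × (102.6/238.8799) = -1.075.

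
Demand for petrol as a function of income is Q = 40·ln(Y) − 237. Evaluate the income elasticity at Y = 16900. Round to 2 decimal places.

At Y = 16900: Q = 152.403.
dQ/dY = 40/Y = 0.00236686 at this income.
η = (dQ/dY)·(Y/Q) = 0.00236686 × (16900/152.403) = 0.26.

0.26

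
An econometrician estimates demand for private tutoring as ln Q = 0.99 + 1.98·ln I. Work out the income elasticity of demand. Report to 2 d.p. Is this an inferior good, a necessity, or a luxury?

1.98 (luxury)

In a log-linear demand, the coefficient on ln I is the income elasticity.
So η = 1.98.
η > 1 ⇒ luxury.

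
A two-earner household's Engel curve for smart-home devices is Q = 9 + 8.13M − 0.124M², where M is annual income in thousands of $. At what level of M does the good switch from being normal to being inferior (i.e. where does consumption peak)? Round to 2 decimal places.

dQ/dM = 8.13 − 0.248M.
The good is inferior where dQ/dM < 0. Setting dQ/dM = 0 gives M = 8.13 / 0.248 = 32.78.

32.78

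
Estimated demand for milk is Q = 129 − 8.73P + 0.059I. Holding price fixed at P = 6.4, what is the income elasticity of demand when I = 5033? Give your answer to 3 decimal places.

At P = 6.4, I = 5033: Q = 370.075.
Holding P constant, ∂Q/∂I = 0.059.
η_I = (∂Q/∂I)·(I/Q) = 0.059 × (5033/370.075) = 0.802.

0.802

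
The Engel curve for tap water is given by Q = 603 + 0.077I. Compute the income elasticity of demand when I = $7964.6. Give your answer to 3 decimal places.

0.504

At I = 7964.6: Q = 1216.274.
dQ/dI = 0.077.
η = (dQ/dI)·(I/Q) = 0.077 × (7964.6/1216.274) = 0.504.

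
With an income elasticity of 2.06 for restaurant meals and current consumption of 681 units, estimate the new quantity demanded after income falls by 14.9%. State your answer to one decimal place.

472.0

%ΔQ ≈ η × %ΔI = 2.06 × (-14.9%) = -30.694%.
New Q ≈ 681 × (1 − 0.30694) = 472.0.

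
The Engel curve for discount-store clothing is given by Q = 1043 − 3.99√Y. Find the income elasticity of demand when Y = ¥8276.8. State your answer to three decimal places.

At Y = 8276.8: Q = 680.002.
dQ/dY = -3.99/(2√Y) = -0.0219286 at this income.
η = (dQ/dY)·(Y/Q) = -0.0219286 × (8276.8/680.002) = -0.267.

-0.267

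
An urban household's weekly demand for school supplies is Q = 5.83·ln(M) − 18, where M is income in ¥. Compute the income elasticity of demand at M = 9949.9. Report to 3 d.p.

0.163

At M = 9949.9: Q = 35.667.
dQ/dM = 5.83/M = 0.000585936 at this income.
η = (dQ/dM)·(M/Q) = 0.000585936 × (9949.9/35.667) = 0.163.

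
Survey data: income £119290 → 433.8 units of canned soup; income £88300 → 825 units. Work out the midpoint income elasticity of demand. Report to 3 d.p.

-2.082

ΔQ = 825 − 433.8 = 391.2; midpoint Q̄ = (433.8 + 825)/2 = 629.4.
ΔI = 88300 − 119290 = -30990; midpoint Ī = (119290 + 88300)/2 = 103795.
η = (ΔQ/Q̄) ÷ (ΔI/Ī) = (391.2/629.4) ÷ (-30990/103795) = -2.082.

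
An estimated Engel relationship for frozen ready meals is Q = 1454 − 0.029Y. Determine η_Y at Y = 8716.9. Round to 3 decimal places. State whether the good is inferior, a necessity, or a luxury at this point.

-0.210 (inferior good)

At Y = 8716.9: Q = 1201.210.
dQ/dY = −0.029.
η = (dQ/dY)·(Y/Q) = -0.029 × (8716.9/1201.210) = -0.210.
Since η < 0, the good is an inferior good.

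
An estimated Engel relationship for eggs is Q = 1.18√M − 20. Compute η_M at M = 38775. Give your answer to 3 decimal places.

0.547

At M = 38775: Q = 212.358.
dQ/dM = 1.18/(2√M) = 0.00299624 at this income.
η = (dQ/dM)·(M/Q) = 0.00299624 × (38775/212.358) = 0.547.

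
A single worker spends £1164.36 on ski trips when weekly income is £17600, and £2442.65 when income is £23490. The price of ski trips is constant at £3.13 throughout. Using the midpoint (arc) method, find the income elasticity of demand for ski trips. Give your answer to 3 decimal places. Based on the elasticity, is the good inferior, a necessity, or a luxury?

2.472 (luxury)

With a constant price, Q₁ = 1164.36/3.13 = 372.000 and Q₂ = 2442.65/3.13 = 780.399 (equivalently, work directly with expenditure since P cancels).
Midpoint %ΔQ = (2442.65 − 1164.36)/1803.51 = 0.70878; midpoint %ΔI = (23490 − 17600)/20545 = 0.28669.
η = 0.70878 / 0.28669 = 2.472.
η > 1 ⇒ luxury.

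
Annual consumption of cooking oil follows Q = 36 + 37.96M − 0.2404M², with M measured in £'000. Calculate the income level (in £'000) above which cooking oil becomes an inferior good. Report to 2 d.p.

78.95

dQ/dM = 37.96 − 0.4808M.
The good is inferior where dQ/dM < 0. Setting dQ/dM = 0 gives M = 37.96 / 0.4808 = 78.95.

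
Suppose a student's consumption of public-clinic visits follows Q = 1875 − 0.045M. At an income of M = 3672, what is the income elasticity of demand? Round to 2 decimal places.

At M = 3672: Q = 1709.760.
dQ/dM = −0.045.
η = (dQ/dM)·(M/Q) = -0.045 × (3672/1709.760) = -0.10.

-0.10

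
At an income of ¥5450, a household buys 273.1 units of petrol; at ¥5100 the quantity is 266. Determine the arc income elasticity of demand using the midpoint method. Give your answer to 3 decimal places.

ΔQ = 266 − 273.1 = -7.1; midpoint Q̄ = (273.1 + 266)/2 = 269.55.
ΔI = 5100 − 5450 = -350; midpoint Ī = (5450 + 5100)/2 = 5275.
η = (ΔQ/Q̄) ÷ (ΔI/Ī) = (-7.1/269.55) ÷ (-350/5275) = 0.397.

0.397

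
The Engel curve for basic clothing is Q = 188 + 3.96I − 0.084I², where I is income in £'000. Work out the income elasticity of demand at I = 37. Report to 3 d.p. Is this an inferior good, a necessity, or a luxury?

At I = 37: Q = 219.5240.
dQ/dI = 3.96 − 0.168I = -2.25600.
η = (dQ/dI)·(I/Q) = -2.25600 × (37/219.5240) = -0.380.
η < 0 ⇒ inferior good.

-0.380 (inferior good)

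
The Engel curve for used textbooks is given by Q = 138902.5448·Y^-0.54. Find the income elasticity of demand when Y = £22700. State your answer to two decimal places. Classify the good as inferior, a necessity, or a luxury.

-0.54 (inferior good)

For Q = A·Y^β the income elasticity is constant and equal to β.
Here β = -0.54, so η = -0.54.
Since η < 0, the good is an inferior good.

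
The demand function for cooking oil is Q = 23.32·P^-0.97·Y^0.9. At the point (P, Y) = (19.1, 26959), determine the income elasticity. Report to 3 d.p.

0.900

For a multiplicative demand Q = A·P^α·Y^β, the income elasticity is β everywhere.
Here β = 0.9, so η = 0.900.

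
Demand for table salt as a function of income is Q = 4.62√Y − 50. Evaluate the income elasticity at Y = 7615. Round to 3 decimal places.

At Y = 7615: Q = 353.160.
dQ/dY = 4.62/(2√Y) = 0.0264714 at this income.
η = (dQ/dY)·(Y/Q) = 0.0264714 × (7615/353.160) = 0.571.

0.571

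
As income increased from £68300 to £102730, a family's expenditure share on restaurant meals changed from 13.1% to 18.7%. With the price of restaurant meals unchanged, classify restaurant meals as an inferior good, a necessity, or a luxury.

The budget share rises as income rises, so η > 1.

luxury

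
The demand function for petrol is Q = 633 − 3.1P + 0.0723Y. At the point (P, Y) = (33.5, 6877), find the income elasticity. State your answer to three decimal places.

0.484

At P = 33.5, Y = 6877: Q = 1026.357.
Holding P constant, ∂Q/∂Y = 0.0723.
η_Y = (∂Q/∂Y)·(Y/Q) = 0.0723 × (6877/1026.357) = 0.484.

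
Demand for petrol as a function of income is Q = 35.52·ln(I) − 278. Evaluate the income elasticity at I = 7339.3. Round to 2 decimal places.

0.93

At I = 7339.3: Q = 38.163.
dQ/dI = 35.52/I = 0.0048397 at this income.
η = (dQ/dI)·(I/Q) = 0.0048397 × (7339.3/38.163) = 0.93.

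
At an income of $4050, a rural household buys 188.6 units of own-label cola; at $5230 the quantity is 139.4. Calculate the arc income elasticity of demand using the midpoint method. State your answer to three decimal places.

ΔQ = 139.4 − 188.6 = -49.2; midpoint Q̄ = (188.6 + 139.4)/2 = 164.
ΔI = 5230 − 4050 = 1180; midpoint Ī = (4050 + 5230)/2 = 4640.
η = (ΔQ/Q̄) ÷ (ΔI/Ī) = (-49.2/164) ÷ (1180/4640) = -1.180.

-1.180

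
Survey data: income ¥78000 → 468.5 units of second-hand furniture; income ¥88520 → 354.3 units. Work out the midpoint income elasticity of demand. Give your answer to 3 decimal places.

ΔQ = 354.3 − 468.5 = -114.2; midpoint Q̄ = (468.5 + 354.3)/2 = 411.4.
ΔI = 88520 − 78000 = 10520; midpoint Ī = (78000 + 88520)/2 = 83260.
η = (ΔQ/Q̄) ÷ (ΔI/Ī) = (-114.2/411.4) ÷ (10520/83260) = -2.197.

-2.197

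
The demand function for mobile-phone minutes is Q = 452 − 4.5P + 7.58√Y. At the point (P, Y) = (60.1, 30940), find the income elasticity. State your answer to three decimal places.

0.440

At P = 60.1, Y = 30940: Q = 1514.855.
Holding P constant, ∂Q/∂Y = 7.58/(2√Y) = 0.0215466.
η_Y = (∂Q/∂Y)·(Y/Q) = 0.0215466 × (30940/1514.855) = 0.440.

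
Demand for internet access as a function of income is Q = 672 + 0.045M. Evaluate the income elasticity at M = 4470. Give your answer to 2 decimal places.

At M = 4470: Q = 873.150.
dQ/dM = 0.045.
η = (dQ/dM)·(M/Q) = 0.045 × (4470/873.150) = 0.23.

0.23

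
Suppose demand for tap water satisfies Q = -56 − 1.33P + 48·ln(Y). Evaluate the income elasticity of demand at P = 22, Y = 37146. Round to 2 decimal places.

At P = 22, Y = 37146: Q = 419.825.
Holding P constant, ∂Q/∂Y = 48/Y = 0.0012922.
η_Y = (∂Q/∂Y)·(Y/Q) = 0.0012922 × (37146/419.825) = 0.11.

0.11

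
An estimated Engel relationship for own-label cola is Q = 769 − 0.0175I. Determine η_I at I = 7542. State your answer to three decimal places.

-0.207

At I = 7542: Q = 637.015.
dQ/dI = −0.0175.
η = (dQ/dI)·(I/Q) = -0.0175 × (7542/637.015) = -0.207.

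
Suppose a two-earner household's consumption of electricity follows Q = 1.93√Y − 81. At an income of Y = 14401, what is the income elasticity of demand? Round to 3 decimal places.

0.769

At Y = 14401: Q = 150.608.
dQ/dY = 1.93/(2√Y) = 0.00804139 at this income.
η = (dQ/dY)·(Y/Q) = 0.00804139 × (14401/150.608) = 0.769.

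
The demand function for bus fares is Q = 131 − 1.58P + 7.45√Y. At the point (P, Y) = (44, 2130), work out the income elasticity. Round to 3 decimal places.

0.424

At P = 44, Y = 2130: Q = 405.312.
Holding P constant, ∂Q/∂Y = 7.45/(2√Y) = 0.0807117.
η_Y = (∂Q/∂Y)·(Y/Q) = 0.0807117 × (2130/405.312) = 0.424.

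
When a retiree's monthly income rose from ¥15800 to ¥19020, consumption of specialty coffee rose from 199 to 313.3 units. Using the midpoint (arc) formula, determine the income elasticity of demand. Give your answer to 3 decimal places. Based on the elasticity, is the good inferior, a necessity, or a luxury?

ΔQ = 313.3 − 199 = 114.3; midpoint Q̄ = (199 + 313.3)/2 = 256.15.
ΔI = 19020 − 15800 = 3220; midpoint Ī = (15800 + 19020)/2 = 17410.
η = (ΔQ/Q̄) ÷ (ΔI/Ī) = (114.3/256.15) ÷ (3220/17410) = 2.413.
η > 1 ⇒ luxury.

2.413 (luxury)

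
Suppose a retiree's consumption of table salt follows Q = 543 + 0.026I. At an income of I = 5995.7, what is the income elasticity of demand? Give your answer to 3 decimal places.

At I = 5995.7: Q = 698.888.
dQ/dI = 0.026.
η = (dQ/dI)·(I/Q) = 0.026 × (5995.7/698.888) = 0.223.

0.223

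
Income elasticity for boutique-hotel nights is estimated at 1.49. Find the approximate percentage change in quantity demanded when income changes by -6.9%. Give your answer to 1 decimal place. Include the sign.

%ΔQ ≈ η × %ΔI = 1.49 × (-6.9%) = -10.3%.

-10.3%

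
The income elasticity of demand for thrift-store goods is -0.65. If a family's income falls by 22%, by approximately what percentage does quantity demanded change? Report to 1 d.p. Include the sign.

%ΔQ ≈ η × %ΔI = -0.65 × (-22%) = 14.3%.

14.3%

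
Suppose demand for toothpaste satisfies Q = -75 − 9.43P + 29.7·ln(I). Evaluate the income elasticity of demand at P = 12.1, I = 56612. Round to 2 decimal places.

At P = 12.1, I = 56612: Q = 135.933.
Holding P constant, ∂Q/∂I = 29.7/I = 0.000524624.
η_I = (∂Q/∂I)·(I/Q) = 0.000524624 × (56612/135.933) = 0.22.

0.22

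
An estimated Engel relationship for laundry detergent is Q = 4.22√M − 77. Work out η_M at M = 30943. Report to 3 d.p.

At M = 30943: Q = 665.324.
dQ/dM = 4.22/(2√M) = 0.011995 at this income.
η = (dQ/dM)·(M/Q) = 0.011995 × (30943/665.324) = 0.558.

0.558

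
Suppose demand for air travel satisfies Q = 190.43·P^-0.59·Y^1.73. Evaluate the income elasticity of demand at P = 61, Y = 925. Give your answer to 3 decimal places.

1.730

For a multiplicative demand Q = A·P^α·Y^β, the income elasticity is β everywhere.
Here β = 1.73, so η = 1.730.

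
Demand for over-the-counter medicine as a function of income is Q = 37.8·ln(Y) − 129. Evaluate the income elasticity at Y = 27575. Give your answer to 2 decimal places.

0.15

At Y = 27575: Q = 257.492.
dQ/dY = 37.8/Y = 0.00137081 at this income.
η = (dQ/dY)·(Y/Q) = 0.00137081 × (27575/257.492) = 0.15.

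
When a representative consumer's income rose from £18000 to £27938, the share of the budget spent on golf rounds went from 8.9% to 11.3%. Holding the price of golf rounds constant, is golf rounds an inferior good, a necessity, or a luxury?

The budget share rises as income rises, so η > 1.

luxury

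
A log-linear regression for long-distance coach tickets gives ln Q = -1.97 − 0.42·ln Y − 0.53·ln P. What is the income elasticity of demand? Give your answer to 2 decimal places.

In a log-linear demand, the coefficient on ln Y is the income elasticity.
So η = -0.42.

-0.42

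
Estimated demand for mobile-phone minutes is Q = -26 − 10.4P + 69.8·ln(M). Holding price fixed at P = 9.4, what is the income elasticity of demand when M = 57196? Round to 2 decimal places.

0.11

At P = 9.4, M = 57196: Q = 640.846.
Holding P constant, ∂Q/∂M = 69.8/M = 0.00122037.
η_M = (∂Q/∂M)·(M/Q) = 0.00122037 × (57196/640.846) = 0.11.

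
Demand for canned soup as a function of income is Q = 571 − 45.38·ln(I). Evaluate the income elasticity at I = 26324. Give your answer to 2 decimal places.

-0.42

At I = 26324: Q = 109.112.
dQ/dI = -45.38/I = -0.0017239 at this income.
η = (dQ/dI)·(I/Q) = -0.0017239 × (26324/109.112) = -0.42.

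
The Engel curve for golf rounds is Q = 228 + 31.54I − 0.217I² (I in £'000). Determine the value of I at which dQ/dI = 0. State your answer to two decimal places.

dQ/dI = 31.54 − 0.434I.
The good is inferior where dQ/dI < 0. Setting dQ/dI = 0 gives I = 31.54 / 0.434 = 72.67.

72.67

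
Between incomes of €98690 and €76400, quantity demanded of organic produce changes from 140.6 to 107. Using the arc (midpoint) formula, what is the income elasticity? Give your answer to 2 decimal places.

1.07

ΔQ = 107 − 140.6 = -33.6; midpoint Q̄ = (140.6 + 107)/2 = 123.8.
ΔI = 76400 − 98690 = -22290; midpoint Ī = (98690 + 76400)/2 = 87545.
η = (ΔQ/Q̄) ÷ (ΔI/Ī) = (-33.6/123.8) ÷ (-22290/87545) = 1.07.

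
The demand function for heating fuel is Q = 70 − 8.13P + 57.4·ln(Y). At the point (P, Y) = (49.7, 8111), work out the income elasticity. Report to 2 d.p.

0.31

At P = 49.7, Y = 8111: Q = 182.595.
Holding P constant, ∂Q/∂Y = 57.4/Y = 0.00707681.
η_Y = (∂Q/∂Y)·(Y/Q) = 0.00707681 × (8111/182.595) = 0.31.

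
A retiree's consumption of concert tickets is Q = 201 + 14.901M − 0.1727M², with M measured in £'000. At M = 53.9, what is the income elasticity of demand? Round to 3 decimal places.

At M = 53.9: Q = 502.4341.
dQ/dM = 14.901 − 0.3454M = -3.71606.
η = (dQ/dM)·(M/Q) = -3.71606 × (53.9/502.4341) = -0.399.

-0.399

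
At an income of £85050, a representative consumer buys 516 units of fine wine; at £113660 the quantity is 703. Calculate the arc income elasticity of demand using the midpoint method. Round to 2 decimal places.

ΔQ = 703 − 516 = 187; midpoint Q̄ = (516 + 703)/2 = 609.5.
ΔI = 113660 − 85050 = 28610; midpoint Ī = (85050 + 113660)/2 = 99355.
η = (ΔQ/Q̄) ÷ (ΔI/Ī) = (187/609.5) ÷ (28610/99355) = 1.07.

1.07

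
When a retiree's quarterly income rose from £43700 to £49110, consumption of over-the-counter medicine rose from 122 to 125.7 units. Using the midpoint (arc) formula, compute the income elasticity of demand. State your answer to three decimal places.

ΔQ = 125.7 − 122 = 3.7; midpoint Q̄ = (122 + 125.7)/2 = 123.85.
ΔI = 49110 − 43700 = 5410; midpoint Ī = (43700 + 49110)/2 = 46405.
η = (ΔQ/Q̄) ÷ (ΔI/Ī) = (3.7/123.85) ÷ (5410/46405) = 0.256.

0.256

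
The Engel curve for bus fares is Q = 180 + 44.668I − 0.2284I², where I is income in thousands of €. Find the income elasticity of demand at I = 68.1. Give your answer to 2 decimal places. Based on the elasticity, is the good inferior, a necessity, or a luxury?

0.43 (necessity)

At I = 68.1: Q = 2162.6607.
dQ/dI = 44.668 − 0.4568I = 13.55992.
η = (dQ/dI)·(I/Q) = 13.55992 × (68.1/2162.6607) = 0.43.
0 < η < 1 ⇒ necessity.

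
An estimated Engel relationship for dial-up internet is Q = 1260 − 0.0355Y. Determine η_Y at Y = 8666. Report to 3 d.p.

At Y = 8666: Q = 952.357.
dQ/dY = −0.0355.
η = (dQ/dY)·(Y/Q) = -0.0355 × (8666/952.357) = -0.323.

-0.323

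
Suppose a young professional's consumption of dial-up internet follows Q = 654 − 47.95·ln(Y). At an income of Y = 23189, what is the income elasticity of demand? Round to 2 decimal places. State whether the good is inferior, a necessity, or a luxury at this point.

-0.28 (inferior good)

At Y = 23189: Q = 172.034.
dQ/dY = -47.95/Y = -0.00206779 at this income.
η = (dQ/dY)·(Y/Q) = -0.00206779 × (23189/172.034) = -0.28.
Since η < 0, the good is an inferior good.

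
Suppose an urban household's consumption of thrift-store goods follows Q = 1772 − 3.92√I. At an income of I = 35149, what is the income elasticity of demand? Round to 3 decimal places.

-0.354

At I = 35149: Q = 1037.076.
dQ/dI = -3.92/(2√I) = -0.0104544 at this income.
η = (dQ/dI)·(I/Q) = -0.0104544 × (35149/1037.076) = -0.354.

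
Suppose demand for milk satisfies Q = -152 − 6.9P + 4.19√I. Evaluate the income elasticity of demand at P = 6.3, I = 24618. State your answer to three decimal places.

0.712

At P = 6.3, I = 24618: Q = 461.946.
Holding P constant, ∂Q/∂I = 4.19/(2√I) = 0.0133523.
η_I = (∂Q/∂I)·(I/Q) = 0.0133523 × (24618/461.946) = 0.712.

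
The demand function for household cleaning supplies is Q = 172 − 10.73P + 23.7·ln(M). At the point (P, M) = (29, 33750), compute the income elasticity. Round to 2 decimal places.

0.22

At P = 29, M = 33750: Q = 107.944.
Holding P constant, ∂Q/∂M = 23.7/M = 0.000702222.
η_M = (∂Q/∂M)·(M/Q) = 0.000702222 × (33750/107.944) = 0.22.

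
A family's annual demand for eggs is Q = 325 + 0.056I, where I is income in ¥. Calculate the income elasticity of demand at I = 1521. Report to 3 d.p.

0.208

At I = 1521: Q = 410.176.
dQ/dI = 0.056.
η = (dQ/dI)·(I/Q) = 0.056 × (1521/410.176) = 0.208.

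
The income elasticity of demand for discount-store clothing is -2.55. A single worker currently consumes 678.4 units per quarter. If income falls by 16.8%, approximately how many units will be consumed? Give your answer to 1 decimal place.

%ΔQ ≈ η × %ΔI = -2.55 × (-16.8%) = 42.84%.
New Q ≈ 678.4 × (1 + 0.4284) = 969.0.

969.0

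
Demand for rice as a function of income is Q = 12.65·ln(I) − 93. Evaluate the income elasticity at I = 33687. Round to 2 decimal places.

0.33

At I = 33687: Q = 38.875.
dQ/dI = 12.65/I = 0.000375516 at this income.
η = (dQ/dI)·(I/Q) = 0.000375516 × (33687/38.875) = 0.33.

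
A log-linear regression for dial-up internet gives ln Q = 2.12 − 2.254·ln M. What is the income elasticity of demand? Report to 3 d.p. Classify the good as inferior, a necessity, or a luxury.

-2.254 (inferior good)

In a log-linear demand, the coefficient on ln M is the income elasticity.
So η = -2.254.
η < 0 ⇒ inferior good.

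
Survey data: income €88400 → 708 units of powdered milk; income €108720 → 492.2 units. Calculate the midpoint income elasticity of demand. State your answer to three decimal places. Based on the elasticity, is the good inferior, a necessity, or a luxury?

ΔQ = 492.2 − 708 = -215.8; midpoint Q̄ = (708 + 492.2)/2 = 600.1.
ΔI = 108720 − 88400 = 20320; midpoint Ī = (88400 + 108720)/2 = 98560.
η = (ΔQ/Q̄) ÷ (ΔI/Ī) = (-215.8/600.1) ÷ (20320/98560) = -1.744.
η < 0 ⇒ inferior good.

-1.744 (inferior good)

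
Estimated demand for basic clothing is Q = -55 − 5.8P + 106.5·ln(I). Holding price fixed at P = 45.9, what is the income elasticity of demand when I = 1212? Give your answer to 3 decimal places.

0.245

At P = 45.9, I = 1212: Q = 434.933.
Holding P constant, ∂Q/∂I = 106.5/I = 0.0878713.
η_I = (∂Q/∂I)·(I/Q) = 0.0878713 × (1212/434.933) = 0.245.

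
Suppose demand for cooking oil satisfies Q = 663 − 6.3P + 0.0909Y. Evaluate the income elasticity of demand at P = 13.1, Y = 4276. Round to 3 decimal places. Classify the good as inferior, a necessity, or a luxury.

0.401 (necessity)

At P = 13.1, Y = 4276: Q = 969.158.
Holding P constant, ∂Q/∂Y = 0.0909.
η_Y = (∂Q/∂Y)·(Y/Q) = 0.0909 × (4276/969.158) = 0.401.
Since 0 < η < 1, this is a necessity.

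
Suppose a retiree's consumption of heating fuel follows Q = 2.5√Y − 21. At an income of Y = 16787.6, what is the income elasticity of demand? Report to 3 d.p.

At Y = 16787.6: Q = 302.917.
dQ/dY = 2.5/(2√Y) = 0.00964752 at this income.
η = (dQ/dY)·(Y/Q) = 0.00964752 × (16787.6/302.917) = 0.535.

0.535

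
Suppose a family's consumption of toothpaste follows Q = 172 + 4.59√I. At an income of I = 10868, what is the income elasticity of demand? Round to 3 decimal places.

At I = 10868: Q = 650.506.
dQ/dI = 4.59/(2√I) = 0.0220145 at this income.
η = (dQ/dI)·(I/Q) = 0.0220145 × (10868/650.506) = 0.368.

0.368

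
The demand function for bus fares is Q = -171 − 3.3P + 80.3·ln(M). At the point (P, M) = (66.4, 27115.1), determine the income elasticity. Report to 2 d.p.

At P = 66.4, M = 27115.1: Q = 429.570.
Holding P constant, ∂Q/∂M = 80.3/M = 0.00296145.
η_M = (∂Q/∂M)·(M/Q) = 0.00296145 × (27115.1/429.570) = 0.19.

0.19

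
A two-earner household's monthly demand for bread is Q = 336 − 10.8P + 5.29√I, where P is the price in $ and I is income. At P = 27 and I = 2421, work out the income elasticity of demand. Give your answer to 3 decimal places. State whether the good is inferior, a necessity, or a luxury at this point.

At P = 27, I = 2421: Q = 304.687.
Holding P constant, ∂Q/∂I = 5.29/(2√I) = 0.0537562.
η_I = (∂Q/∂I)·(I/Q) = 0.0537562 × (2421/304.687) = 0.427.
Since 0 < η < 1, this is a necessity.

0.427 (necessity)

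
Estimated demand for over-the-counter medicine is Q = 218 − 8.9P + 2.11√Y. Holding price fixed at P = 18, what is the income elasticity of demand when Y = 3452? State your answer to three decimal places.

At P = 18, Y = 3452: Q = 181.770.
Holding P constant, ∂Q/∂Y = 2.11/(2√Y) = 0.0179563.
η_Y = (∂Q/∂Y)·(Y/Q) = 0.0179563 × (3452/181.770) = 0.341.

0.341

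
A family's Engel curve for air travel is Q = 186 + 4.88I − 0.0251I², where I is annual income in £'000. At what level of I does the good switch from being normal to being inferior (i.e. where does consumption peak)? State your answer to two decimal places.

97.21

dQ/dI = 4.88 − 0.0502I.
The good is inferior where dQ/dI < 0. Setting dQ/dI = 0 gives I = 4.88 / 0.0502 = 97.21.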